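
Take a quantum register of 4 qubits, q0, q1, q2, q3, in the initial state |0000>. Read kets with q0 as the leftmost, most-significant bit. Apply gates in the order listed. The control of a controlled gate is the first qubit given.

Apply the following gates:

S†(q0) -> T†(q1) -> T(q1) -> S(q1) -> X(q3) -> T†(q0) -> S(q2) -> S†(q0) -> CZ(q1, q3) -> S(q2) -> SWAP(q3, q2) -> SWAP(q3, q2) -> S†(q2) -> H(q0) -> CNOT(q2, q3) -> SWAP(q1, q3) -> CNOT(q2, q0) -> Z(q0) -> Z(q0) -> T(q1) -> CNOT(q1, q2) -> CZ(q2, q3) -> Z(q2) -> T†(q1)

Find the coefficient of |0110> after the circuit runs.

The final state's coefficient on |0110> equals -sqrt(2)/2. Key observation: gates 10-13 undo each other exactly, leaving only the rest of the circuit to track.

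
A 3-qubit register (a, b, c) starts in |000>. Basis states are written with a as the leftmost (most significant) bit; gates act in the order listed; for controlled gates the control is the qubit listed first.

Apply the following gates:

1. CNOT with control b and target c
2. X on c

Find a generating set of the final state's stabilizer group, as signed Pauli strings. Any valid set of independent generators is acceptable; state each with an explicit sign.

The stabilizer group can be generated by +ZII, +IZI, -IIZ, among other valid generating sets.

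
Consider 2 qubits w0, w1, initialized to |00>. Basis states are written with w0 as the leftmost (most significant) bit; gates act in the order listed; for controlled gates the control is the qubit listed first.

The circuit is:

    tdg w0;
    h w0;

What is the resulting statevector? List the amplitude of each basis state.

After the circuit, the state carries amplitude sqrt(2)/2 on |00>, 0 on |01>, sqrt(2)/2 on |10>, 0 on |11>.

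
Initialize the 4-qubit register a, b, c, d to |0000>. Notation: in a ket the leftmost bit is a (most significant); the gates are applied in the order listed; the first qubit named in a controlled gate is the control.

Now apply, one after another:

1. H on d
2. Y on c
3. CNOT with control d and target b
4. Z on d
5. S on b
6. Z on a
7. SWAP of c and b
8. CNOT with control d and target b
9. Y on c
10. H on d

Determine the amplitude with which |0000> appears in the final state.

The final state's coefficient on |0000> equals -I/2.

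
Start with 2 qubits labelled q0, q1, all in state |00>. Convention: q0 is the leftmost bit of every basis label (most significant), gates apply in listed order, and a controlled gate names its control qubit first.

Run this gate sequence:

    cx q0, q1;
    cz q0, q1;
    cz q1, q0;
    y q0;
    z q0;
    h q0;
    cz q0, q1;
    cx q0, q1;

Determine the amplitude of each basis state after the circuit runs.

The resulting statevector has amplitude -sqrt(2)*I/2 on |00>, 0 on |01>, 0 on |10>, sqrt(2)*I/2 on |11>.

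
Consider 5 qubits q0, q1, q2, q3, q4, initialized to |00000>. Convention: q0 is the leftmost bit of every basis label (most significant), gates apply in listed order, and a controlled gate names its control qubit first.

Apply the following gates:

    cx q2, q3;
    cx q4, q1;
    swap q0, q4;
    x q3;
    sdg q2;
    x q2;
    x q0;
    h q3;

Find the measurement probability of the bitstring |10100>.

A full measurement returns |10100> with probability 1/2.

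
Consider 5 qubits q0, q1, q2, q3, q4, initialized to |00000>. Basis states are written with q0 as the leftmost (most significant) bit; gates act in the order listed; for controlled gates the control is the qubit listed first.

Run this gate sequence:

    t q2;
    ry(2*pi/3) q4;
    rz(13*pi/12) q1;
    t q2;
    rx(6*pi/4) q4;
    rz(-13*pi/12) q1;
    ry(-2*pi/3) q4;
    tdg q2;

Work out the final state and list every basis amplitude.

The resulting statevector has amplitude -sqrt(2)/2 - sqrt(6)*I/4 on |00000>, sqrt(2)*I/4 on |00001>, and 0 on every other basis state.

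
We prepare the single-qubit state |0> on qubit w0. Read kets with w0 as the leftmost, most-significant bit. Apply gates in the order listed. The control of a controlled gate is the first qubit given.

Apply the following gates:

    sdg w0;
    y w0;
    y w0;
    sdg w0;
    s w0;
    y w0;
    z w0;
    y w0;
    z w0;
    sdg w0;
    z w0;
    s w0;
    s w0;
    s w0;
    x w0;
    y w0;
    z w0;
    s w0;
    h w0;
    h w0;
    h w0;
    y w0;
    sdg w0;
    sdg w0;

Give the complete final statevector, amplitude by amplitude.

After the circuit, the state carries amplitude sqrt(2)/2 on |0>, sqrt(2)/2 on |1>. Key observation: the block from step 3 through step 6 cancels to the identity and can be dropped.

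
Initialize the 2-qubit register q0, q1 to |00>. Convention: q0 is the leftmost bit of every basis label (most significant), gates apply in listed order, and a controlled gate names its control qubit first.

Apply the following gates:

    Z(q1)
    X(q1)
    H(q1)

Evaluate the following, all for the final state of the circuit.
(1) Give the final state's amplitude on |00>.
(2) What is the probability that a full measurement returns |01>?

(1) |00> carries amplitude sqrt(2)/2 in the final state.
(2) A full measurement returns |01> with probability 1/2.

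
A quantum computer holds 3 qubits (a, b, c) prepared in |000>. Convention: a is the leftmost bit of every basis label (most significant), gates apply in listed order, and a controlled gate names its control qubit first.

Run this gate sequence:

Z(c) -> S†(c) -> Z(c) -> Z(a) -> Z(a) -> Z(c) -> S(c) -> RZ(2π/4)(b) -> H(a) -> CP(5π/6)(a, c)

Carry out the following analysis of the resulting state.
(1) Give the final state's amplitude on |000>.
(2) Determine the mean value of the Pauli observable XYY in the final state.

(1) |000> carries amplitude -sqrt(2)*exp(3*I*pi/4)/2 in the final state. Key observation: steps 2-7 multiply out to the identity, so the circuit reduces to the remaining gates.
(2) The expectation value of XYY is 0.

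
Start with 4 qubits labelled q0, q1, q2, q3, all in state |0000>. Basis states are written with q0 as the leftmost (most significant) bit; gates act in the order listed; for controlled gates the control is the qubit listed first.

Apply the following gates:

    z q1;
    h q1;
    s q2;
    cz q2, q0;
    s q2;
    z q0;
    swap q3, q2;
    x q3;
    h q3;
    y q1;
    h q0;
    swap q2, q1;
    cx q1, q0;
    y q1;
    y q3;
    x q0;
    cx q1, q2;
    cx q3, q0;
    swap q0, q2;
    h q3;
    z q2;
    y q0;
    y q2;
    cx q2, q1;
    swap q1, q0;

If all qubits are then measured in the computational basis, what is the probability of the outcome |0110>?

Outcome |0110> occurs with probability 1/4.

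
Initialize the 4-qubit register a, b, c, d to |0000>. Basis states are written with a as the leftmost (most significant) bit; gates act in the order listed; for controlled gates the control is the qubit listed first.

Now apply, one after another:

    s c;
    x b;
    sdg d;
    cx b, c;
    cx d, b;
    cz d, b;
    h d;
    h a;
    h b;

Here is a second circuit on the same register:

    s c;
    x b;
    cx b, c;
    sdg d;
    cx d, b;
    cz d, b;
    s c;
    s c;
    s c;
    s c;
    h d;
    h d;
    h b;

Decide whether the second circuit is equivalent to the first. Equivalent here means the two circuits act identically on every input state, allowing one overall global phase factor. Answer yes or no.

No — the two circuits implement different unitaries, even allowing a global phase.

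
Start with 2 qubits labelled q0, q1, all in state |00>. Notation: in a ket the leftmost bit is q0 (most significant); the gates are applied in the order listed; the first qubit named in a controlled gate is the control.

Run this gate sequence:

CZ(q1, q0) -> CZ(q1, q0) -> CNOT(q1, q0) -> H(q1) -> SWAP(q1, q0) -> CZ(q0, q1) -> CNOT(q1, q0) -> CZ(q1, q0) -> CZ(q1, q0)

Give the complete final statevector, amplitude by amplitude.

The resulting statevector has amplitude sqrt(2)/2 on |00>, 0 on |01>, sqrt(2)/2 on |10>, 0 on |11>.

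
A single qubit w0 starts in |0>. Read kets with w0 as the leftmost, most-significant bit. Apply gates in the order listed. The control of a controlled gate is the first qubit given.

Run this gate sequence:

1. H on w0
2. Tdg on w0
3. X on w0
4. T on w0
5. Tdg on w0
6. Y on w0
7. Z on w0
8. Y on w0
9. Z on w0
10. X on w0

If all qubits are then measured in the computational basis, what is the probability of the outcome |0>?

A full measurement returns |0> with probability 1/2.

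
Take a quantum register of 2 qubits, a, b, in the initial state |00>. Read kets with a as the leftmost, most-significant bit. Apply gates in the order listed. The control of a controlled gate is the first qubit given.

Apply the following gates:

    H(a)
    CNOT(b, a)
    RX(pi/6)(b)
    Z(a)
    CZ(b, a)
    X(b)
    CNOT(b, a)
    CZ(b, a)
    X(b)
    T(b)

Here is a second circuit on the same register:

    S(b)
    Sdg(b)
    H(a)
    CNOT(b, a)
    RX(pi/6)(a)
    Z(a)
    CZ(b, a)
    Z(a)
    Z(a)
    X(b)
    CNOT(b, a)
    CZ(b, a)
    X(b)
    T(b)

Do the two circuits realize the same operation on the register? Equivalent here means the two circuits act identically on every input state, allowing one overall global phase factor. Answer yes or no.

No — the two circuits implement different unitaries, even allowing a global phase.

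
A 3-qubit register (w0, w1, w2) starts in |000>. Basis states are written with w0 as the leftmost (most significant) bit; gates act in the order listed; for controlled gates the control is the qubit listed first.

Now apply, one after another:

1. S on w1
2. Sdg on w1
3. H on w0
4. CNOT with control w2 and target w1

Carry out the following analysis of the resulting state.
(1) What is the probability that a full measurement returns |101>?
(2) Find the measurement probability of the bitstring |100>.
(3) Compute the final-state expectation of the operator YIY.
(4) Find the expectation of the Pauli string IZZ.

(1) Outcome |101> occurs with probability 0. Key observation: gates 1-2 undo each other exactly, leaving only the rest of the circuit to track.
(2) A full measurement returns |100> with probability 1/2.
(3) The expectation value of YIY is 0.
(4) In the final state, IZZ has expectation 1.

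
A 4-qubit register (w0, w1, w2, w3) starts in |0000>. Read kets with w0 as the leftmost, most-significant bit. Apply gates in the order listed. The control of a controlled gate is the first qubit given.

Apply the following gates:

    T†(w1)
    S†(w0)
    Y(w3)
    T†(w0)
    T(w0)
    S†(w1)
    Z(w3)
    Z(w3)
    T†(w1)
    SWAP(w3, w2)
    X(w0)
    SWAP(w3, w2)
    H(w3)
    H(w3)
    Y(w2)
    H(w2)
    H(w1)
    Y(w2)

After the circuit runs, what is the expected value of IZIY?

The expectation value of IZIY is 0.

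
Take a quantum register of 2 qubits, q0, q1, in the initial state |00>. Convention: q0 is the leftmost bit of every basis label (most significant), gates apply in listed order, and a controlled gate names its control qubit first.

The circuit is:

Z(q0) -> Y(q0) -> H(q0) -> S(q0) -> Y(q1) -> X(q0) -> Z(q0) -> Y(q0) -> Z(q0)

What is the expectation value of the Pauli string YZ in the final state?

In the final state, YZ has expectation -1.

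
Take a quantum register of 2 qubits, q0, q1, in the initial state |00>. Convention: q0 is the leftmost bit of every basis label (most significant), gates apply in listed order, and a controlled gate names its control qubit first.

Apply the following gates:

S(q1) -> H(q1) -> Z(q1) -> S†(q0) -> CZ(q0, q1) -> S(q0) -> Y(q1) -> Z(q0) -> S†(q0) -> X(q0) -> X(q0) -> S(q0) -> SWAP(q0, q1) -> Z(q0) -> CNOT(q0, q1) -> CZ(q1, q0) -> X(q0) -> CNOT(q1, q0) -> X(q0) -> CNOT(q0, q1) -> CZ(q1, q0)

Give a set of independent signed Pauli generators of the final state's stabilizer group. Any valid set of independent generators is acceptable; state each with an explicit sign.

The stabilizer group can be generated by +IX, +ZI, among other valid generating sets. Key observation: the block from step 9 through step 12 cancels to the identity and can be dropped.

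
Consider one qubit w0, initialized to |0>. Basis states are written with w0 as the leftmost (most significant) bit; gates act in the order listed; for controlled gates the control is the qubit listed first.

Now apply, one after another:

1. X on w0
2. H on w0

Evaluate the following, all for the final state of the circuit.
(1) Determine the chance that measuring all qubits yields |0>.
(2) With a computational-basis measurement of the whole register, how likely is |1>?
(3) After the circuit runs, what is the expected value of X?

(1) A full measurement returns |0> with probability 1/2.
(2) The probability of measuring |1> is 1/2.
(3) The expectation value of X is -1.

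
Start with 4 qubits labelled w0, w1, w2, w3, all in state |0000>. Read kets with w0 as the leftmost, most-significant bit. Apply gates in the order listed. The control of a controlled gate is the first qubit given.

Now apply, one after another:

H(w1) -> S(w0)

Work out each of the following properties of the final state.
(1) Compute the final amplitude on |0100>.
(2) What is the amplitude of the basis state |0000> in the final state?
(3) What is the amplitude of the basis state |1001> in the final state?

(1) The amplitude on |0100> is sqrt(2)/2.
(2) |0000> carries amplitude sqrt(2)/2 in the final state.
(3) |1001> carries amplitude 0 in the final state.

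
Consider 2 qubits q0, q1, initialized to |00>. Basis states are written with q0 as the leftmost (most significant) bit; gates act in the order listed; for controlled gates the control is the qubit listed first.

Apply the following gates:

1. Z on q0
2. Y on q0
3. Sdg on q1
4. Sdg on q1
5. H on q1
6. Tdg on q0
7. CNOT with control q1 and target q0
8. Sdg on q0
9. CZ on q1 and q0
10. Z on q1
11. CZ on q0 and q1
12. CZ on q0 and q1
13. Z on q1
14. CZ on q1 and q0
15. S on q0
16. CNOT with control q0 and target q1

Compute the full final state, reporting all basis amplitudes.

After the circuit, the state carries amplitude 0 on |00>, sqrt(2)*exp(I*pi/4)/2 on |01>, 0 on |10>, sqrt(2)*exp(I*pi/4)/2 on |11>. Key observation: gates 8-15 undo each other exactly, leaving only the rest of the circuit to track.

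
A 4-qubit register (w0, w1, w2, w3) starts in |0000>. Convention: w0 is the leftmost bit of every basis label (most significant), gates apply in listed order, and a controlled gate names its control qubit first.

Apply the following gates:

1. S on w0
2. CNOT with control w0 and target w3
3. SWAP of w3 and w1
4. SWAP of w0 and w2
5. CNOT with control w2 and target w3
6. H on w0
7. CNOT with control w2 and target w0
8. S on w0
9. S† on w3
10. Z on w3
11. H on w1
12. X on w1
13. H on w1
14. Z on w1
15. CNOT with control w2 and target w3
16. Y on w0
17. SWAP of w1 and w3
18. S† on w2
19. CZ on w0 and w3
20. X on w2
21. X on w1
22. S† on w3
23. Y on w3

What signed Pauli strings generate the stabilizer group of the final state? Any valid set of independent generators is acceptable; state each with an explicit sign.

The stabilizer group can be generated by +YIII, -IZII, -IIZI, -IIIZ, among other valid generating sets. Key observation: the block from step 11 through step 14 cancels to the identity and can be dropped.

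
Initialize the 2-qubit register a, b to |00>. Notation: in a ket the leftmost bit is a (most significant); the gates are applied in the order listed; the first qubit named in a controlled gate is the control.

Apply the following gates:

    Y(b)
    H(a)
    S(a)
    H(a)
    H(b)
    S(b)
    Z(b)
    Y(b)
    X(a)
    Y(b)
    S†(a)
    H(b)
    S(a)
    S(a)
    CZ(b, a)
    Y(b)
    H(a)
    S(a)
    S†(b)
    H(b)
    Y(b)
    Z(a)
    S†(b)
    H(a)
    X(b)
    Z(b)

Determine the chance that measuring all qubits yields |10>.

Outcome |10> occurs with probability 1/4.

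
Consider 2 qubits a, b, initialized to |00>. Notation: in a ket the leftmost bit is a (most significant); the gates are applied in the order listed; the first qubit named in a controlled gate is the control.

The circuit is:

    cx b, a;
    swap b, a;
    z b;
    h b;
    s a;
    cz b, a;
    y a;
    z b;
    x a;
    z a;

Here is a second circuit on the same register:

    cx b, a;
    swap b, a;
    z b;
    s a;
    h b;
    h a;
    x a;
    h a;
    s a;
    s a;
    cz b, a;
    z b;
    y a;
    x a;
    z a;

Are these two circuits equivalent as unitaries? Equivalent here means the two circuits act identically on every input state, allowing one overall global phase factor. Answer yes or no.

Yes, they are equivalent — the unitaries differ by at most a global phase.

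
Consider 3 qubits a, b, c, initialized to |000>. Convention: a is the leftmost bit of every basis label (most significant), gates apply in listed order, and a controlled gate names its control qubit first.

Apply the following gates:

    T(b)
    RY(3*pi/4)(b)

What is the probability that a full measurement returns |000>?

A full measurement returns |000> with probability 1/2 - sqrt(2)/4.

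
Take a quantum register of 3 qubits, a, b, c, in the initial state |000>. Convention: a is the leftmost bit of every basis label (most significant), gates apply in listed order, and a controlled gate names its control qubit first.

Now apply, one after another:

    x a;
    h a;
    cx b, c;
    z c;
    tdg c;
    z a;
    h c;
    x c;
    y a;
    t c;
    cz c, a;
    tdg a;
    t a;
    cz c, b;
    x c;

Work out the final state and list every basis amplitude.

The resulting statevector has amplitude -exp(3*I*pi/4)/2 on |000>, -I/2 on |001>, 0 on |010>, 0 on |011>, -exp(3*I*pi/4)/2 on |100>, I/2 on |101>, 0 on |110>, 0 on |111>.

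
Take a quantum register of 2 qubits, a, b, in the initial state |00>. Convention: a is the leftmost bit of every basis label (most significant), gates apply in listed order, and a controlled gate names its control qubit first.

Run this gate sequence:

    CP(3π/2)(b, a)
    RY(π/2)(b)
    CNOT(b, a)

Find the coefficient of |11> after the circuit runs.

|11> carries amplitude sqrt(2)/2 in the final state.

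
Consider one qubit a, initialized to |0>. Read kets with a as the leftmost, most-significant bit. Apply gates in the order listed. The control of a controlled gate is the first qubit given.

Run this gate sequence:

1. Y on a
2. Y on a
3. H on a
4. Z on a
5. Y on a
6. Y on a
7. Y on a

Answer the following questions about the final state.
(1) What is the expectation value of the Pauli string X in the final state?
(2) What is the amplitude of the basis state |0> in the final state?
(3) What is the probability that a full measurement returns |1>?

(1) The expectation value of X is 1.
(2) The amplitude on |0> is sqrt(2)*I/2.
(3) A full measurement returns |1> with probability 1/2.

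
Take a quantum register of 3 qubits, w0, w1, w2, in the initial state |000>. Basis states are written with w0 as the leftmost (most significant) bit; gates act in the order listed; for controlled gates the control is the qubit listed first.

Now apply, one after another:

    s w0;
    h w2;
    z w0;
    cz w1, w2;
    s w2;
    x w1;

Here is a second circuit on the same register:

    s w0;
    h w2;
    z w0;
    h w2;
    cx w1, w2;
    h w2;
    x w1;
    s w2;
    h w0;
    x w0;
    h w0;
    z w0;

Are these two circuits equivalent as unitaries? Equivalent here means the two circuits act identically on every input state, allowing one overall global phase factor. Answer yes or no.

Yes — the two circuits implement the same unitary up to a global phase.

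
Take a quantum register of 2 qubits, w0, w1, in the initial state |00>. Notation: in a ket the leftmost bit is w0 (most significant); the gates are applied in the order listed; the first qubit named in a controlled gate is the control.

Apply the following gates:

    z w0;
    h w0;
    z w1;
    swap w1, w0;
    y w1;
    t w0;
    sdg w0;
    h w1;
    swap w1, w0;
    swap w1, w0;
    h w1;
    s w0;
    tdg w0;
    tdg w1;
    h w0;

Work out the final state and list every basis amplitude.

The resulting statevector has amplitude -I/2 on |00>, exp(I*pi/4)/2 on |01>, -I/2 on |10>, exp(I*pi/4)/2 on |11>.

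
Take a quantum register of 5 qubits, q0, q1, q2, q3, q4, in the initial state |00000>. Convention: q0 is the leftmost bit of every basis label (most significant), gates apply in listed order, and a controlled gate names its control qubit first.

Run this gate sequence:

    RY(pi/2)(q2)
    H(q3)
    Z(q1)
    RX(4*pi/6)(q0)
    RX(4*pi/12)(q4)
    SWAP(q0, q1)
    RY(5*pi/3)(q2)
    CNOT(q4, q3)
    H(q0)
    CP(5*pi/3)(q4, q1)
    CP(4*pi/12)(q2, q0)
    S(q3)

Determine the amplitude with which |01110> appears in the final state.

The final state's coefficient on |01110> equals -3*sqrt(6)/32 + 3*sqrt(2)/32.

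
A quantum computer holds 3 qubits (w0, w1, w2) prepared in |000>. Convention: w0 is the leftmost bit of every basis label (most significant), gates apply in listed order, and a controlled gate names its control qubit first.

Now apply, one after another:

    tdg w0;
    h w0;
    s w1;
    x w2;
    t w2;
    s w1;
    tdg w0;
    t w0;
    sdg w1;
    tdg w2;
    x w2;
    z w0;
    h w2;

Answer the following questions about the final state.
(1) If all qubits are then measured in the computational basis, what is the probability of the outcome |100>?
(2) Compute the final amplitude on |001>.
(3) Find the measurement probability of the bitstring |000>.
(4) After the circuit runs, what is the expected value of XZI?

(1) Outcome |100> occurs with probability 1/4. Key observation: the block from step 4 through step 11 cancels to the identity and can be dropped.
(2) The amplitude on |001> is 1/2.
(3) A full measurement returns |000> with probability 1/4.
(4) The expectation value of XZI is -1.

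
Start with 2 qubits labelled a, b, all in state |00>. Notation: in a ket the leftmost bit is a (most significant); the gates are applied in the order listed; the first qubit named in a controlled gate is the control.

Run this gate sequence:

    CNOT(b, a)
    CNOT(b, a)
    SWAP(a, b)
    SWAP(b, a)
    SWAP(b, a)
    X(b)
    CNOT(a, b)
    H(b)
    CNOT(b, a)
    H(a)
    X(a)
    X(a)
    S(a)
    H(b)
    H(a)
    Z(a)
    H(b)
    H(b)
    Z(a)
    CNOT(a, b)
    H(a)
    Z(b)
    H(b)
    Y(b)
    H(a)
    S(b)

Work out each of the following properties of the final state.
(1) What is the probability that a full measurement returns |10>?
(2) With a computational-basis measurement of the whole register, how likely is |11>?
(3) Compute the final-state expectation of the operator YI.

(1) The probability of measuring |10> is 1/4.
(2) The probability of measuring |11> is 1/4.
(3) The observable YI averages to -1.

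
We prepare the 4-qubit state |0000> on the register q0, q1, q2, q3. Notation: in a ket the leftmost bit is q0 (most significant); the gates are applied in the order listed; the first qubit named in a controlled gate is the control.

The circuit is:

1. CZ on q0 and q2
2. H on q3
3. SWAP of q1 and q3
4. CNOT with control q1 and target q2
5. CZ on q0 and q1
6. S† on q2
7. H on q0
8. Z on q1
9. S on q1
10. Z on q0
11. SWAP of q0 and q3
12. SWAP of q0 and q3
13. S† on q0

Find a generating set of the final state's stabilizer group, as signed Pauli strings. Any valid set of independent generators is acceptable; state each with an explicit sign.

The stabilizer group can be generated by +YIII, -IXXI, +IZZI, +IIIZ, among other valid generating sets. Key observation: gates 11-12 undo each other exactly, leaving only the rest of the circuit to track.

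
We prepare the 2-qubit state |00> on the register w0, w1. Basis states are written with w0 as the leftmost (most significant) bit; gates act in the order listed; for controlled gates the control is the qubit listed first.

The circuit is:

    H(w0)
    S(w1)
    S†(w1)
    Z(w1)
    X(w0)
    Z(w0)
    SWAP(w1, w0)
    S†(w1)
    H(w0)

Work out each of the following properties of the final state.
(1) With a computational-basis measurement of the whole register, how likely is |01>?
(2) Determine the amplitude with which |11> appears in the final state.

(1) The probability of measuring |01> is 1/4.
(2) |11> carries amplitude I/2 in the final state.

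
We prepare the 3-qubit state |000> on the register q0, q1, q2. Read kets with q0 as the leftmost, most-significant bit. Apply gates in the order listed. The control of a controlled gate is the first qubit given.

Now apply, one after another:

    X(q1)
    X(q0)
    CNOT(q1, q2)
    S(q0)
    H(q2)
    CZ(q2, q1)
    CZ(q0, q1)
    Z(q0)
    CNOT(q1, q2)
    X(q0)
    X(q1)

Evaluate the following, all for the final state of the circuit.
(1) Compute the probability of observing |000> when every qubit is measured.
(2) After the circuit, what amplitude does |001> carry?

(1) A full measurement returns |000> with probability 1/2.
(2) The amplitude on |001> is sqrt(2)*I/2.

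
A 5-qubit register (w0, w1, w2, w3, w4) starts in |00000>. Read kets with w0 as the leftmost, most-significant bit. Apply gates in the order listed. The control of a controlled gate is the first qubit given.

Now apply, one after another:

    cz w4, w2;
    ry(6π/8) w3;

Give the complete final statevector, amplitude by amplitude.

The resulting statevector has amplitude sqrt(2 - sqrt(2))/2 on |00000>, sqrt(sqrt(2) + 2)/2 on |00010>, and 0 on every other basis state.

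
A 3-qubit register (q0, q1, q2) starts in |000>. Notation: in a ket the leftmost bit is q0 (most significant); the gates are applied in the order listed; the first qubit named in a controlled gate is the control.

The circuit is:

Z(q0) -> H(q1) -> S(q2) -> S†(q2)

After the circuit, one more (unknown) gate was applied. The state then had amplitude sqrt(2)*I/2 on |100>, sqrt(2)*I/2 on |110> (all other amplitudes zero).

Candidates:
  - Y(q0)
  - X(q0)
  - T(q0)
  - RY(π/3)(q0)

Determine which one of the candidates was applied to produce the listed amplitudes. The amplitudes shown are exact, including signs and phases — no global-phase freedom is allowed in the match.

The applied gate was Y(q0).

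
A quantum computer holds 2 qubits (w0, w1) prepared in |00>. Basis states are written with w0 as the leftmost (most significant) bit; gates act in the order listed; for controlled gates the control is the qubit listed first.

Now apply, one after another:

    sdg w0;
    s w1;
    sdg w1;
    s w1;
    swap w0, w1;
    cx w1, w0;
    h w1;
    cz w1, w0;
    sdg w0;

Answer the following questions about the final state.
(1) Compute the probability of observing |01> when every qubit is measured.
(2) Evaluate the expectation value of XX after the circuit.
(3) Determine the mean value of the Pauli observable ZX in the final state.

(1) The probability of measuring |01> is 1/2.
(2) In the final state, XX has expectation 0.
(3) The expectation value of ZX is 1.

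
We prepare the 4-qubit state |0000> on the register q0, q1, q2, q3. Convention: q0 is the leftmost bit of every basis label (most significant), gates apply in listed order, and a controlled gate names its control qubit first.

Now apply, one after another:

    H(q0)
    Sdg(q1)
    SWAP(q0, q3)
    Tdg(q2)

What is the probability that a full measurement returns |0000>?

Outcome |0000> occurs with probability 1/2.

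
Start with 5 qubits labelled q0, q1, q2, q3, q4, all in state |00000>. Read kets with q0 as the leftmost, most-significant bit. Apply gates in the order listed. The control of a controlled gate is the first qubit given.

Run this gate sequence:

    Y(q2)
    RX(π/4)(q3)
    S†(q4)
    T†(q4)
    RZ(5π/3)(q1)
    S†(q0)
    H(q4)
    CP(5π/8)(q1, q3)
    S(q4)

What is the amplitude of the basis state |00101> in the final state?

|00101> carries amplitude sqrt(2*sqrt(2) + 4)*exp(I*pi/6)/4 in the final state.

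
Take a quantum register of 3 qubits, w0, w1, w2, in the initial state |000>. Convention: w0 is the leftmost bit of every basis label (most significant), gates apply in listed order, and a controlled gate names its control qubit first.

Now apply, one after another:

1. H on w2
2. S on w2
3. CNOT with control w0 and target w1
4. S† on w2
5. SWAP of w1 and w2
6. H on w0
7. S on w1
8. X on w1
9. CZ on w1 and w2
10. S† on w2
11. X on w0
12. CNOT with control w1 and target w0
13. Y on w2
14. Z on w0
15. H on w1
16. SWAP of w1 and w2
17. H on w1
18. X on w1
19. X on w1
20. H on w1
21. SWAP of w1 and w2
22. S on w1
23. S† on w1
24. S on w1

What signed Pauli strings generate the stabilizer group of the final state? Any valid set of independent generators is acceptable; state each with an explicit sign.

The final state is stabilized by the group generated by -XII, -IXI, -IIZ; other independent generating sets are equally valid. Key observation: the block from step 16 through step 21 cancels to the identity and can be dropped.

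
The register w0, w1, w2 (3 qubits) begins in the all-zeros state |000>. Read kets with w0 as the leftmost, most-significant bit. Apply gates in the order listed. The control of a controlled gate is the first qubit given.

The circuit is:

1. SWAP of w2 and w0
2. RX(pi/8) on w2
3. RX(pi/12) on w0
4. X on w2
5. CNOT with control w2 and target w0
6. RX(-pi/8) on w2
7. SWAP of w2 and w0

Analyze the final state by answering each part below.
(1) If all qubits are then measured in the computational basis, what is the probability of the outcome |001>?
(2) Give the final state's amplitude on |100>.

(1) The probability of measuring |001> is 1/8 - sqrt(2)/16.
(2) |100> carries amplitude sqrt(1/2 - sqrt(2)/4)*sin(pi/16)**2/2 + sqrt(3)*sqrt(sqrt(2)/4 + 1/2)*sin(pi/16)**2/2 - I*sqrt(sqrt(2)/4 + 1/2)*cos(pi/16)**2/2 + sqrt(3)*I*sqrt(1/2 - sqrt(2)/4)*cos(pi/16)**2/2 in the final state.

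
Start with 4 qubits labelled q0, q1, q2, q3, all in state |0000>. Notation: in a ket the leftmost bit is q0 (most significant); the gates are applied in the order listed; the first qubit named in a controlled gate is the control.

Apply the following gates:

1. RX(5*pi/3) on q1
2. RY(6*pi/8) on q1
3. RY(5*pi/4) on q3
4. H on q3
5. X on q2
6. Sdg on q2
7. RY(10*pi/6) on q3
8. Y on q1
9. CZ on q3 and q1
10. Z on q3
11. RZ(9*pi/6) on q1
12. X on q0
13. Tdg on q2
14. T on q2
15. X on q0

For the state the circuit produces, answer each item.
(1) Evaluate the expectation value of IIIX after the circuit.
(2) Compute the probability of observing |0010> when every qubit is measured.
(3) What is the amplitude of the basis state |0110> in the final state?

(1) In the final state, IIIX has expectation 1/8 - sqrt(3)/8. Key observation: the block from step 12 through step 15 cancels to the identity and can be dropped.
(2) Outcome |0010> occurs with probability -sqrt(6)/16 - sqrt(3)/32 + 7/32.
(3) |0110> carries amplitude (-2 - sqrt(2) + sqrt(6) - 3*sqrt(2)*I - sqrt(6)*I + 6*I)*exp(I*pi/4)/16 in the final state.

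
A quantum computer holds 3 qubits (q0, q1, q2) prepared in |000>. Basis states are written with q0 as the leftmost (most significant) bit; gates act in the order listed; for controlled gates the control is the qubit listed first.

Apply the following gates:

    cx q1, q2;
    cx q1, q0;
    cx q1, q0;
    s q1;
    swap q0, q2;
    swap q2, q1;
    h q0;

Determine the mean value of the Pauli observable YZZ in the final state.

The expectation value of YZZ is 0.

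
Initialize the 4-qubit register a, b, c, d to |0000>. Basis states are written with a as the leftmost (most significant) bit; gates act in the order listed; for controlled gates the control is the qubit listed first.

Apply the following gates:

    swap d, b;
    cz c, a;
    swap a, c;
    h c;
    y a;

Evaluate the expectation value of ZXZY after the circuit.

The expectation value of ZXZY is 0.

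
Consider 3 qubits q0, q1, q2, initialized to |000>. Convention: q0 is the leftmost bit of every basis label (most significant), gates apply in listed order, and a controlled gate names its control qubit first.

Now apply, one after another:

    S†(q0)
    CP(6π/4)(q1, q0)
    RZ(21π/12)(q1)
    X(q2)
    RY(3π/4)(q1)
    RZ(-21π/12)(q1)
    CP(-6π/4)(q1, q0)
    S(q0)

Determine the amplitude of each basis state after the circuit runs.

The final amplitudes are sqrt(2 - sqrt(2))/2 on |001>, sqrt(sqrt(2) + 2)*exp(I*pi/4)/2 on |011>, and 0 on every other basis state.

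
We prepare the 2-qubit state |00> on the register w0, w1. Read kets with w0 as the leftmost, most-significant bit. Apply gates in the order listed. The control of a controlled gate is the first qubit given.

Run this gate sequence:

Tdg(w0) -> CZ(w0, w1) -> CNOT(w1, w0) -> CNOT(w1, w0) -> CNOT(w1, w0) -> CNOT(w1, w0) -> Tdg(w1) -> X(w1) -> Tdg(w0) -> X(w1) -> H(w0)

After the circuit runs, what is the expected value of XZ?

The observable XZ averages to 1.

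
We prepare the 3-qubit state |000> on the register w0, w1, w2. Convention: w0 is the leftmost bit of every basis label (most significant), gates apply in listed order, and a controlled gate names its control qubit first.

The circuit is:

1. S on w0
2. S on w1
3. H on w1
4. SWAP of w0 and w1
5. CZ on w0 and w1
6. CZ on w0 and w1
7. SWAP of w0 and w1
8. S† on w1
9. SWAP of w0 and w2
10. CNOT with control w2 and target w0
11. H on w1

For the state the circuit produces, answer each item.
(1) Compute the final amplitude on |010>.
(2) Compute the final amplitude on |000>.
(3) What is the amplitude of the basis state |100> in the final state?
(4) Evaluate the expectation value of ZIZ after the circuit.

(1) The amplitude on |010> is 1/2 + I/2. Key observation: the block from step 4 through step 7 cancels to the identity and can be dropped.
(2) |000> carries amplitude 1/2 - I/2 in the final state.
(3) The amplitude on |100> is 0.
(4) The observable ZIZ averages to 1.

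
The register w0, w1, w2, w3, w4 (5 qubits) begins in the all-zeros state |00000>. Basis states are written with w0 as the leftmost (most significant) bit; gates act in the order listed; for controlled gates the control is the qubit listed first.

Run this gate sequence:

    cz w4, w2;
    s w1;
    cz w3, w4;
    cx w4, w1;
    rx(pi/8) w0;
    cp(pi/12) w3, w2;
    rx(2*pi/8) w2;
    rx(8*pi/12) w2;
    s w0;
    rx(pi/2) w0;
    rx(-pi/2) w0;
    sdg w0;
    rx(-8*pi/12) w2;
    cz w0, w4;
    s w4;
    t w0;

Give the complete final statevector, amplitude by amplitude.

The final amplitudes are sqrt(sqrt(2) + 2)*cos(pi/16)/2 on |00000>, -I*sqrt(2 - sqrt(2))*cos(pi/16)/2 on |00100>, -sqrt(sqrt(2) + 2)*exp(3*I*pi/4)*sin(pi/16)/2 on |10000>, -sqrt(2 - sqrt(2))*exp(I*pi/4)*sin(pi/16)/2 on |10100>, and 0 on every other basis state. Key observation: the block from step 8 through step 13 cancels to the identity and can be dropped.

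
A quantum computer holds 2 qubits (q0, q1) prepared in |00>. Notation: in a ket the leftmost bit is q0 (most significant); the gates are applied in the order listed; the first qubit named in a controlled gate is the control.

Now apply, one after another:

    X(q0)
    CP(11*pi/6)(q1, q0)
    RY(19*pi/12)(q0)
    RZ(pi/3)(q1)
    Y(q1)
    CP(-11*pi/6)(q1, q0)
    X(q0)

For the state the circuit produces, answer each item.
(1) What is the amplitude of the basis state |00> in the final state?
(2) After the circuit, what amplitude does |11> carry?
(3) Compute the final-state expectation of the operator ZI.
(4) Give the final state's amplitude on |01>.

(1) The amplitude on |00> is 0.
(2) The final state's coefficient on |11> equals (-sqrt(3*sqrt(2) + 6)/4 + sqrt(2 - sqrt(2))/4)*exp(I*pi/3).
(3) The observable ZI averages to -sqrt(2)/4 + sqrt(6)/4.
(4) The final state's coefficient on |01> equals -I*sqrt(sqrt(2) + 2)/4 - I*sqrt(6 - 3*sqrt(2))/4.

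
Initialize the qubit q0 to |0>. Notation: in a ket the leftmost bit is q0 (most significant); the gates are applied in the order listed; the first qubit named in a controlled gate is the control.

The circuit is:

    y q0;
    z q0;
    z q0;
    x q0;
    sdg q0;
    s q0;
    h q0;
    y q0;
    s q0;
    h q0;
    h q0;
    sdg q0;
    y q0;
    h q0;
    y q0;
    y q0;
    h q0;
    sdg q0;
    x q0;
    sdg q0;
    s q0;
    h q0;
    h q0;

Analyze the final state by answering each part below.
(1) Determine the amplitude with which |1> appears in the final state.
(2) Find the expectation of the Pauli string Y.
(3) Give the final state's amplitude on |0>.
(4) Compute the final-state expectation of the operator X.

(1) The final state's coefficient on |1> equals sqrt(2)*I/2. Key observation: gates 7-14 undo each other exactly, leaving only the rest of the circuit to track.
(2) The expectation value of Y is 1.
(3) The amplitude on |0> is sqrt(2)/2.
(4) The observable X averages to 0.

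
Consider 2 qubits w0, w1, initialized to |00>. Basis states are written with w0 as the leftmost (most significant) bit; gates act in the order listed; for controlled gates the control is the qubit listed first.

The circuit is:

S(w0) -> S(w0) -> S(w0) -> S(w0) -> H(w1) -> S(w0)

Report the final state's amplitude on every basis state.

After the circuit, the state carries amplitude sqrt(2)/2 on |00>, sqrt(2)/2 on |01>, 0 on |10>, 0 on |11>. Key observation: gates 1-4 undo each other exactly, leaving only the rest of the circuit to track.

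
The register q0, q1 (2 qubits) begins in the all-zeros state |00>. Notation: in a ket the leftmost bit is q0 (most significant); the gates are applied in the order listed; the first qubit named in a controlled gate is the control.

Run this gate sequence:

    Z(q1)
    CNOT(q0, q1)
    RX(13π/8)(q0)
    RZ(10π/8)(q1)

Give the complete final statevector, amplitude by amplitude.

After the circuit, the state carries amplitude exp(3*I*pi/8)*cos(3*pi/16) on |00>, 0 on |01>, exp(7*I*pi/8)*sin(3*pi/16) on |10>, 0 on |11>.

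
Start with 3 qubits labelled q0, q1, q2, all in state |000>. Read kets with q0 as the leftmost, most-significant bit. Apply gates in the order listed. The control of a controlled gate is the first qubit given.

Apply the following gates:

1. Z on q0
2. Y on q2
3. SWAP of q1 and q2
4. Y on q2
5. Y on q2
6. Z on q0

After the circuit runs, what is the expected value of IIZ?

The expectation value of IIZ is 1.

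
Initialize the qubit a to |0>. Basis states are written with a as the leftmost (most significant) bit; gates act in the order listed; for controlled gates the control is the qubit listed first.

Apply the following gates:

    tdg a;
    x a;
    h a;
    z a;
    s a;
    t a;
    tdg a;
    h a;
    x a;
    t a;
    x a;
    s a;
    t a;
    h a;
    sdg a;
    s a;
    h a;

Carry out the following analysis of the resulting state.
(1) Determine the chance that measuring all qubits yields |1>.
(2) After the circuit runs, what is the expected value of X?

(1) The probability of measuring |1> is 1/2. Key observation: the block from step 14 through step 17 cancels to the identity and can be dropped.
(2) The expectation value of X is 1.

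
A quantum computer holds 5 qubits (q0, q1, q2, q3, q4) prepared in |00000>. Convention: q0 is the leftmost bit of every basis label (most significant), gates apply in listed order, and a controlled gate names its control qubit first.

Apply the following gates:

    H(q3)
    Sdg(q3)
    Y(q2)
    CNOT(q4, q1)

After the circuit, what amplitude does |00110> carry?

The amplitude on |00110> is sqrt(2)/2.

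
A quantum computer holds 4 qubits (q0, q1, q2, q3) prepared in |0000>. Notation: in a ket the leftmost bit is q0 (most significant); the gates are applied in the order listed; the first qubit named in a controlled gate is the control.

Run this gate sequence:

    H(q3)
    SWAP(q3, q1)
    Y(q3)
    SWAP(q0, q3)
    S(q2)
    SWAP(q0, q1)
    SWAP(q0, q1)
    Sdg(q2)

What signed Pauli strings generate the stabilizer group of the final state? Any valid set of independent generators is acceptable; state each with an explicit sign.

One valid set of independent stabilizer generators is +IXII, -ZIII, +IIZI, +IIIZ (any independent generating set of the same group is equally correct). Key observation: the block from step 5 through step 8 cancels to the identity and can be dropped.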